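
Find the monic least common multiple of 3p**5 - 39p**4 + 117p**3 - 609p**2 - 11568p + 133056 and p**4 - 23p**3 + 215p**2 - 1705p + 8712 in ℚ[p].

p**6 - 24p**5 + 182p**4 - 632p**3 - 1623p**2 + 86768p - 487872

By polynomial division,
  3p**5 - 39p**4 + 117p**3 - 609p**2 - 11568p + 133056 = (3p + 30)(p**4 - 23p**3 + 215p**2 - 1705p + 8712) + (162p**3 - 1944p**2 + 13446p - 128304)
  p**4 - 23p**3 + 215p**2 - 1705p + 8712 = ((1/162)p - 11/162)(162p**3 - 1944p**2 + 13446p - 128304) + (0)
Last nonzero remainder: 162p**3 - 1944p**2 + 13446p - 128304. Dividing through by 162 gives the monic gcd p**3 - 12p**2 + 83p - 792.
Then lcm(f, g) = f·g / gcd(f, g); expanding and making the result monic gives the answer.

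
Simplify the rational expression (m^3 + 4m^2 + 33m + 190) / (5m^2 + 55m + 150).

(m^2 - m + 38)/(5m + 30)

Euclidean algorithm in ℚ[m]:
  m^3 + 4m^2 + 33m + 190 = ((1/5)m - 7/5)(5m^2 + 55m + 150) + (80m + 400)
  5m^2 + 55m + 150 = ((1/16)m + 3/8)(80m + 400) + (0)
Last nonzero remainder: 80m + 400. Dividing through by 80 gives the monic gcd m + 5.
Cancel m + 5 from numerator and denominator to get the reduced form.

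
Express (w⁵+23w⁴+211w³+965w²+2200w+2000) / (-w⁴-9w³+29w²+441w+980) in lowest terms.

(-w³-14w²-65w-100)/(w²-49)

Repeated division with remainder:
  w⁵+23w⁴+211w³+965w²+2200w+2000 = (-w-14)(-w⁴-9w³+29w²+441w+980) + (114w³+1812w²+9354w+15720)
  -w⁴-9w³+29w²+441w+980 = (-(1/114)w+131/2166)(114w³+1812w²+9354w+15720) + ((528/361)w²+(4752/361)w+10560/361)
  114w³+1812w²+9354w+15720 = ((6859/88)w+47291/88)((528/361)w²+(4752/361)w+10560/361) + (0)
Last nonzero remainder: (528/361)w²+(4752/361)w+10560/361. Dividing through by 528/361 gives the monic gcd w²+9w+20.
Cancel w²+9w+20 from numerator and denominator to get the reduced form.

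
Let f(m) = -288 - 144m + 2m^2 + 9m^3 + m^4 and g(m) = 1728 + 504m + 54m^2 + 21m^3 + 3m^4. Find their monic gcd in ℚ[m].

Euclidean algorithm in ℚ[m]:
  m^4 + 9m^3 + 2m^2 - 144m - 288 = (1/3)(3m^4 + 21m^3 + 54m^2 + 504m + 1728) + (2m^3 - 16m^2 - 312m - 864)
  3m^4 + 21m^3 + 54m^2 + 504m + 1728 = ((3/2)m + 45/2)(2m^3 - 16m^2 - 312m - 864) + (882m^2 + 8820m + 21168)
  2m^3 - 16m^2 - 312m - 864 = ((1/441)m - 2/49)(882m^2 + 8820m + 21168) + (0)
Last nonzero remainder: 882m^2 + 8820m + 21168. Dividing through by 882 gives the monic gcd m^2 + 10m + 24.

24 + 10m + m^2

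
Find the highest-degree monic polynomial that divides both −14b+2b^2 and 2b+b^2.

Apply the Euclidean algorithm:
  2b^2−14b = (2)(b^2+2b) + (−18b)
  b^2+2b = (−(1/18)b−1/9)(−18b) + (0)
Last nonzero remainder: −18b. Dividing through by −18 gives the monic gcd b.

b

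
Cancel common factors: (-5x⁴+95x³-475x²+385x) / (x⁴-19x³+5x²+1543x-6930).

By polynomial division,
  -5x⁴+95x³-475x²+385x = (-5)(x⁴-19x³+5x²+1543x-6930) + (-450x²+8100x-34650)
  x⁴-19x³+5x²+1543x-6930 = (-(1/450)x²+(1/450)x+1/5)(-450x²+8100x-34650) + (0)
Last nonzero remainder: -450x²+8100x-34650. Dividing through by -450 gives the monic gcd x²-18x+77.
Cancel x²-18x+77 from numerator and denominator to get the reduced form.

(-5x²+5x)/(x²-x-90)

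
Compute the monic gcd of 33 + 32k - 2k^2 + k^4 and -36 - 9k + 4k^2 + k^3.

Apply the Euclidean algorithm:
  k^4 - 2k^2 + 32k + 33 = (k - 4)(k^3 + 4k^2 - 9k - 36) + (23k^2 + 32k - 111)
  k^3 + 4k^2 - 9k - 36 = ((1/23)k + 60/529)(23k^2 + 32k - 111) + (-(4128/529)k - 12384/529)
  23k^2 + 32k - 111 = (-(12167/4128)k + 19573/4128)(-(4128/529)k - 12384/529) + (0)
Last nonzero remainder: -(4128/529)k - 12384/529. Dividing through by -4128/529 gives the monic gcd k + 3.

3 + k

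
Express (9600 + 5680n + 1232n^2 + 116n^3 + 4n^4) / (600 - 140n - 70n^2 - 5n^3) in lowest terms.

(-160 - 52n - 4n^2)/(-10 + 5n)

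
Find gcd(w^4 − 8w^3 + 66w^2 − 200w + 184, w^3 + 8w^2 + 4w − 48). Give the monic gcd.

By polynomial division,
  w^4 − 8w^3 + 66w^2 − 200w + 184 = (w − 16)(w^3 + 8w^2 + 4w − 48) + (190w^2 − 88w − 584)
  w^3 + 8w^2 + 4w − 48 = ((1/190)w + 402/9025)(190w^2 − 88w − 584) + ((99216/9025)w − 198432/9025)
  190w^2 − 88w − 584 = ((857375/49608)w + 658825/24804)((99216/9025)w − 198432/9025) + (0)
Last nonzero remainder: (99216/9025)w − 198432/9025. Dividing through by 99216/9025 gives the monic gcd w − 2.

w − 2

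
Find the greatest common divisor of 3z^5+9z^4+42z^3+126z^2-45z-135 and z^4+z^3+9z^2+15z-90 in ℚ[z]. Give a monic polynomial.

z^3+3z^2+15z+45

By polynomial division,
  3z^5+9z^4+42z^3+126z^2-45z-135 = (3z+6)(z^4+z^3+9z^2+15z-90) + (9z^3+27z^2+135z+405)
  z^4+z^3+9z^2+15z-90 = ((1/9)z-2/9)(9z^3+27z^2+135z+405) + (0)
Last nonzero remainder: 9z^3+27z^2+135z+405. Dividing through by 9 gives the monic gcd z^3+3z^2+15z+45.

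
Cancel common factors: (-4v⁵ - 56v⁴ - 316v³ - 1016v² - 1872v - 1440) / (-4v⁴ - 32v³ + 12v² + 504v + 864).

(v³ + 5v² + 16v + 20)/(v² - v - 12)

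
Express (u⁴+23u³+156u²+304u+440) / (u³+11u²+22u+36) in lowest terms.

(u²+21u+110)/(u+9)

Repeated division with remainder:
  u⁴+23u³+156u²+304u+440 = (u+12)(u³+11u²+22u+36) + (2u²+4u+8)
  u³+11u²+22u+36 = ((1/2)u+9/2)(2u²+4u+8) + (0)
Last nonzero remainder: 2u²+4u+8. Dividing through by 2 gives the monic gcd u²+2u+4.
Cancel u²+2u+4 from numerator and denominator to get the reduced form.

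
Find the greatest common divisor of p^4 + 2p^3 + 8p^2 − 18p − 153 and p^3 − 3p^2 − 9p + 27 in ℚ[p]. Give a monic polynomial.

Euclidean algorithm in ℚ[p]:
  p^4 + 2p^3 + 8p^2 − 18p − 153 = (p + 5)(p^3 − 3p^2 − 9p + 27) + (32p^2 − 288)
  p^3 − 3p^2 − 9p + 27 = ((1/32)p − 3/32)(32p^2 − 288) + (0)
Last nonzero remainder: 32p^2 − 288. Dividing through by 32 gives the monic gcd p^2 − 9.

p^2 − 9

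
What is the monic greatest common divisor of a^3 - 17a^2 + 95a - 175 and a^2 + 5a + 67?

1

Euclidean algorithm in ℚ[a]:
  a^3 - 17a^2 + 95a - 175 = (a - 22)(a^2 + 5a + 67) + (138a + 1299)
  a^2 + 5a + 67 = ((1/138)a - 203/6348)(138a + 1299) + (229671/2116)
  138a + 1299 = ((97336/76557)a + 916228/76557)(229671/2116) + (0)
The last nonzero remainder is the constant 229671/2116, so the polynomials are coprime and gcd = 1.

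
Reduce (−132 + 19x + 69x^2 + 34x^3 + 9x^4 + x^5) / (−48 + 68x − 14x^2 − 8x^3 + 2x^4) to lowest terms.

(44 + 23x + 7x^2 + x^3)/(16 − 12x + 2x^2)

Repeated division with remainder:
  x^5 + 9x^4 + 34x^3 + 69x^2 + 19x − 132 = ((1/2)x + 13/2)(2x^4 − 8x^3 − 14x^2 + 68x − 48) + (93x^3 + 126x^2 − 399x + 180)
  2x^4 − 8x^3 − 14x^2 + 68x − 48 = ((2/93)x − 332/2883)(93x^3 + 126x^2 − 399x + 180) + ((8736/961)x^2 + (17472/961)x − 26208/961)
  93x^3 + 126x^2 − 399x + 180 = ((29791/2912)x − 4805/728)((8736/961)x^2 + (17472/961)x − 26208/961) + (0)
Last nonzero remainder: (8736/961)x^2 + (17472/961)x − 26208/961. Dividing through by 8736/961 gives the monic gcd x^2 + 2x − 3.
Cancel x^2 + 2x − 3 from numerator and denominator to get the reduced form.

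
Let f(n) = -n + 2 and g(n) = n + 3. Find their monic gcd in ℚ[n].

Euclidean algorithm in ℚ[n]:
  -n + 2 = (-1)(n + 3) + (5)
  n + 3 = ((1/5)n + 3/5)(5) + (0)
The last nonzero remainder is the constant 5, so the polynomials are coprime and gcd = 1.

1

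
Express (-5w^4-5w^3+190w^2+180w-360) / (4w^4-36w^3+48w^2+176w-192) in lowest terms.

(-5w-30)/(4w-16)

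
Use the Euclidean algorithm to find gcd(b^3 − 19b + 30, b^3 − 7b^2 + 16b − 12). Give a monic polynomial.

b^2 − 5b + 6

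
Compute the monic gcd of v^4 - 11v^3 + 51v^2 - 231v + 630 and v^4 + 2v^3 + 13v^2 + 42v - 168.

Repeated division with remainder:
  v^4 - 11v^3 + 51v^2 - 231v + 630 = (v^4 + 2v^3 + 13v^2 + 42v - 168) + (-13v^3 + 38v^2 - 273v + 798)
  v^4 + 2v^3 + 13v^2 + 42v - 168 = (-(1/13)v - 64/169)(-13v^3 + 38v^2 - 273v + 798) + ((1080/169)v^2 + 22680/169)
  -13v^3 + 38v^2 - 273v + 798 = (-(2197/1080)v + 3211/540)((1080/169)v^2 + 22680/169) + (0)
Last nonzero remainder: (1080/169)v^2 + 22680/169. Dividing through by 1080/169 gives the monic gcd v^2 + 21.

v^2 + 21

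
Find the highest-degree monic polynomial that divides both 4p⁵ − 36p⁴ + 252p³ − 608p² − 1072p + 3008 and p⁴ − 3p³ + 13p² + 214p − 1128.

p³ − 9p² + 67p − 188

Euclidean algorithm in ℚ[p]:
  4p⁵ − 36p⁴ + 252p³ − 608p² − 1072p + 3008 = (4p − 24)(p⁴ − 3p³ + 13p² + 214p − 1128) + (128p³ − 1152p² + 8576p − 24064)
  p⁴ − 3p³ + 13p² + 214p − 1128 = ((1/128)p + 3/64)(128p³ − 1152p² + 8576p − 24064) + (0)
Last nonzero remainder: 128p³ − 1152p² + 8576p − 24064. Dividing through by 128 gives the monic gcd p³ − 9p² + 67p − 188.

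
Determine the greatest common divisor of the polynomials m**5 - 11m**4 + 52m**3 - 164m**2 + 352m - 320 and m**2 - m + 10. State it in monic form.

m**2 - m + 10

Apply the Euclidean algorithm:
  m**5 - 11m**4 + 52m**3 - 164m**2 + 352m - 320 = (m**3 - 10m**2 + 32m - 32)(m**2 - m + 10) + (0)
The last nonzero remainder m**2 - m + 10 is already monic.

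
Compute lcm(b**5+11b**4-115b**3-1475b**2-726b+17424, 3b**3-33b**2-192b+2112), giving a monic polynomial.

Apply the Euclidean algorithm:
  b**5+11b**4-115b**3-1475b**2-726b+17424 = ((1/3)b**2+(22/3)b+191/3)(3b**3-33b**2-192b+2112) + (1330b**2-3990b-117040)
  3b**3-33b**2-192b+2112 = ((3/1330)b-12/665)(1330b**2-3990b-117040) + (0)
Last nonzero remainder: 1330b**2-3990b-117040. Dividing through by 1330 gives the monic gcd b**2-3b-88.
Then lcm(f, g) = f·g / gcd(f, g); expanding and making the result monic gives the answer.

b**6+3b**5-203b**4-555b**3+11074b**2+23232b-139392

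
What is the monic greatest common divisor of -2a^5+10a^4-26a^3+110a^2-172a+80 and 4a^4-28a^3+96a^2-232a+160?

a^2-5a+4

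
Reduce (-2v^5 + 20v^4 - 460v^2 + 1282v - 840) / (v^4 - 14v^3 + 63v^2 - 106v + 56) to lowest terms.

(-2v^2 - 4v + 30)/(v - 2)

Euclidean algorithm in ℚ[v]:
  -2v^5 + 20v^4 - 460v^2 + 1282v - 840 = (-2v - 8)(v^4 - 14v^3 + 63v^2 - 106v + 56) + (14v^3 - 168v^2 + 546v - 392)
  v^4 - 14v^3 + 63v^2 - 106v + 56 = ((1/14)v - 1/7)(14v^3 - 168v^2 + 546v - 392) + (0)
Last nonzero remainder: 14v^3 - 168v^2 + 546v - 392. Dividing through by 14 gives the monic gcd v^3 - 12v^2 + 39v - 28.
Cancel v^3 - 12v^2 + 39v - 28 from numerator and denominator to get the reduced form.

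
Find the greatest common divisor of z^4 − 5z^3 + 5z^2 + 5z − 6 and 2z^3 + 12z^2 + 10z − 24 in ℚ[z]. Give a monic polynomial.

By polynomial division,
  z^4 − 5z^3 + 5z^2 + 5z − 6 = ((1/2)z − 11/2)(2z^3 + 12z^2 + 10z − 24) + (66z^2 + 72z − 138)
  2z^3 + 12z^2 + 10z − 24 = ((1/33)z + 18/121)(66z^2 + 72z − 138) + ((420/121)z − 420/121)
  66z^2 + 72z − 138 = ((1331/70)z + 2783/70)((420/121)z − 420/121) + (0)
Last nonzero remainder: (420/121)z − 420/121. Dividing through by 420/121 gives the monic gcd z − 1.

z − 1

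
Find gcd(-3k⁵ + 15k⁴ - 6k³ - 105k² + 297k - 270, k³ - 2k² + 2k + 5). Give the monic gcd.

Euclidean algorithm in ℚ[k]:
  -3k⁵ + 15k⁴ - 6k³ - 105k² + 297k - 270 = (-3k² + 9k + 18)(k³ - 2k² + 2k + 5) + (-72k² + 216k - 360)
  k³ - 2k² + 2k + 5 = (-(1/72)k - 1/72)(-72k² + 216k - 360) + (0)
Last nonzero remainder: -72k² + 216k - 360. Dividing through by -72 gives the monic gcd k² - 3k + 5.

k² - 3k + 5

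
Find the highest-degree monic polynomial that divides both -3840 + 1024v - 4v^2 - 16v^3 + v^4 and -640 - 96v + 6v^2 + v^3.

Apply the Euclidean algorithm:
  v^4 - 16v^3 - 4v^2 + 1024v - 3840 = (v - 22)(v^3 + 6v^2 - 96v - 640) + (224v^2 - 448v - 17920)
  v^3 + 6v^2 - 96v - 640 = ((1/224)v + 1/28)(224v^2 - 448v - 17920) + (0)
Last nonzero remainder: 224v^2 - 448v - 17920. Dividing through by 224 gives the monic gcd v^2 - 2v - 80.

-80 - 2v + v^2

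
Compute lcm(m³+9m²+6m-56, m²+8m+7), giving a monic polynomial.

m⁴+10m³+15m²-50m-56

Repeated division with remainder:
  m³+9m²+6m-56 = (m+1)(m²+8m+7) + (-9m-63)
  m²+8m+7 = (-(1/9)m-1/9)(-9m-63) + (0)
Last nonzero remainder: -9m-63. Dividing through by -9 gives the monic gcd m+7.
Then lcm(f, g) = f·g / gcd(f, g); expanding and making the result monic gives the answer.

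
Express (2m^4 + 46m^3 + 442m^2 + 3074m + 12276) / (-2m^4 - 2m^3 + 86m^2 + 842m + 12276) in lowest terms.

(-m - 11)/(m - 11)

Euclidean algorithm in ℚ[m]:
  2m^4 + 46m^3 + 442m^2 + 3074m + 12276 = (-1)(-2m^4 - 2m^3 + 86m^2 + 842m + 12276) + (44m^3 + 528m^2 + 3916m + 24552)
  -2m^4 - 2m^3 + 86m^2 + 842m + 12276 = (-(1/22)m + 1/2)(44m^3 + 528m^2 + 3916m + 24552) + (0)
Last nonzero remainder: 44m^3 + 528m^2 + 3916m + 24552. Dividing through by 44 gives the monic gcd m^3 + 12m^2 + 89m + 558.
Cancel m^3 + 12m^2 + 89m + 558 from numerator and denominator to get the reduced form.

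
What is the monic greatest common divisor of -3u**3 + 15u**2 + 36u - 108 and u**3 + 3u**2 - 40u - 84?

u - 6

By polynomial division,
  -3u**3 + 15u**2 + 36u - 108 = (-3)(u**3 + 3u**2 - 40u - 84) + (24u**2 - 84u - 360)
  u**3 + 3u**2 - 40u - 84 = ((1/24)u + 13/48)(24u**2 - 84u - 360) + (-(9/4)u + 27/2)
  24u**2 - 84u - 360 = (-(32/3)u - 80/3)(-(9/4)u + 27/2) + (0)
Last nonzero remainder: -(9/4)u + 27/2. Dividing through by -9/4 gives the monic gcd u - 6.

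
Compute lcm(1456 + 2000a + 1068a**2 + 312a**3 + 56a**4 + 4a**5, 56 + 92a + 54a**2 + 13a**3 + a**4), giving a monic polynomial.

728 + 1364a + 1034a**2 + 423a**3 + 106a**4 + 16a**5 + a**6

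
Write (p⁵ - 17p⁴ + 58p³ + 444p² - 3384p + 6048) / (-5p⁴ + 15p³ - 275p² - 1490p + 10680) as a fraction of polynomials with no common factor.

By polynomial division,
  p⁵ - 17p⁴ + 58p³ + 444p² - 3384p + 6048 = (-(1/5)p + 14/5)(-5p⁴ + 15p³ - 275p² - 1490p + 10680) + (-39p³ + 916p² + 2924p - 23856)
  -5p⁴ + 15p³ - 275p² - 1490p + 10680 = ((5/39)p + 3995/1521)(-39p³ + 916p² + 2924p - 23856) + (-(4647875/1521)p² - (9295750/1521)p + 37183000/507)
  -39p³ + 916p² + 2924p - 23856 = ((59319/4647875)p - 1511874/4647875)(-(4647875/1521)p² - (9295750/1521)p + 37183000/507) + (0)
Last nonzero remainder: -(4647875/1521)p² - (9295750/1521)p + 37183000/507. Dividing through by -4647875/1521 gives the monic gcd p² + 2p - 24.
Cancel p² + 2p - 24 from numerator and denominator to get the reduced form.

(-p³ + 19p² - 120p + 252)/(5p² - 25p + 445)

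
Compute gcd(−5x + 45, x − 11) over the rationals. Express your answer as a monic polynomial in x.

Repeated division with remainder:
  −5x + 45 = (−5)(x − 11) + (−10)
  x − 11 = (−(1/10)x + 11/10)(−10) + (0)
The last nonzero remainder is the constant −10, so the polynomials are coprime and gcd = 1.

1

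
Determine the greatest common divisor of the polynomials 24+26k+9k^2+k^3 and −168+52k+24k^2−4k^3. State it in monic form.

By polynomial division,
  k^3+9k^2+26k+24 = (−1/4)(−4k^3+24k^2+52k−168) + (15k^2+39k−18)
  −4k^3+24k^2+52k−168 = (−(4/15)k+172/75)(15k^2+39k−18) + (−(1056/25)k−3168/25)
  15k^2+39k−18 = (−(125/352)k+25/176)(−(1056/25)k−3168/25) + (0)
Last nonzero remainder: −(1056/25)k−3168/25. Dividing through by −1056/25 gives the monic gcd k+3.

3+k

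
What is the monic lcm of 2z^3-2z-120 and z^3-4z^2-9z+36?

z^5-10z^3-60z^2+9z+540

By polynomial division,
  2z^3-2z-120 = (2)(z^3-4z^2-9z+36) + (8z^2+16z-192)
  z^3-4z^2-9z+36 = ((1/8)z-3/4)(8z^2+16z-192) + (27z-108)
  8z^2+16z-192 = ((8/27)z+16/9)(27z-108) + (0)
Last nonzero remainder: 27z-108. Dividing through by 27 gives the monic gcd z-4.
Then lcm(f, g) = f·g / gcd(f, g); expanding and making the result monic gives the answer.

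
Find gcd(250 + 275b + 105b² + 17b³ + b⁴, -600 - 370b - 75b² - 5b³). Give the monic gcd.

5 + b

Repeated division with remainder:
  b⁴ + 17b³ + 105b² + 275b + 250 = (-(1/5)b - 2/5)(-5b³ - 75b² - 370b - 600) + (b² + 7b + 10)
  -5b³ - 75b² - 370b - 600 = (-5b - 40)(b² + 7b + 10) + (-40b - 200)
  b² + 7b + 10 = (-(1/40)b - 1/20)(-40b - 200) + (0)
Last nonzero remainder: -40b - 200. Dividing through by -40 gives the monic gcd b + 5.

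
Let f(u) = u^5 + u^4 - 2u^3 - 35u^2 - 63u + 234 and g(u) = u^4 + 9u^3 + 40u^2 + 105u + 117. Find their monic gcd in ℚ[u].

u^3 + 6u^2 + 22u + 39

Euclidean algorithm in ℚ[u]:
  u^5 + u^4 - 2u^3 - 35u^2 - 63u + 234 = (u - 8)(u^4 + 9u^3 + 40u^2 + 105u + 117) + (30u^3 + 180u^2 + 660u + 1170)
  u^4 + 9u^3 + 40u^2 + 105u + 117 = ((1/30)u + 1/10)(30u^3 + 180u^2 + 660u + 1170) + (0)
Last nonzero remainder: 30u^3 + 180u^2 + 660u + 1170. Dividing through by 30 gives the monic gcd u^3 + 6u^2 + 22u + 39.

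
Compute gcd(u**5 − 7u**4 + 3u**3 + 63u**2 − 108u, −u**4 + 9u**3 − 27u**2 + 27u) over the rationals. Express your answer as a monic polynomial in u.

u**3 − 6u**2 + 9u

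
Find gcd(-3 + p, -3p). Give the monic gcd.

1

Apply the Euclidean algorithm:
  p - 3 = (-1/3)(-3p) + (-3)
  -3p = (p)(-3) + (0)
The last nonzero remainder is the constant -3, so the polynomials are coprime and gcd = 1.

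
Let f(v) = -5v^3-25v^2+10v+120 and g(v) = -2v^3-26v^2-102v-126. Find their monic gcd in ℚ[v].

By polynomial division,
  -5v^3-25v^2+10v+120 = (5/2)(-2v^3-26v^2-102v-126) + (40v^2+265v+435)
  -2v^3-26v^2-102v-126 = (-(1/20)v-51/160)(40v^2+265v+435) + ((135/32)v+405/32)
  40v^2+265v+435 = ((256/27)v+928/27)((135/32)v+405/32) + (0)
Last nonzero remainder: (135/32)v+405/32. Dividing through by 135/32 gives the monic gcd v+3.

v+3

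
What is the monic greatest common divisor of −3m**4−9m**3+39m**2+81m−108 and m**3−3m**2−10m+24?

m+3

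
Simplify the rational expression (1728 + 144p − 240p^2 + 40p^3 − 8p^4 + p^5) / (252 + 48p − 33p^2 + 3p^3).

(−144 + 36p − 4p^2 + p^3)/(−21 + 3p)

Apply the Euclidean algorithm:
  p^5 − 8p^4 + 40p^3 − 240p^2 + 144p + 1728 = ((1/3)p^2 + p + 19)(3p^3 − 33p^2 + 48p + 252) + (255p^2 − 1020p − 3060)
  3p^3 − 33p^2 + 48p + 252 = ((1/85)p − 7/85)(255p^2 − 1020p − 3060) + (0)
Last nonzero remainder: 255p^2 − 1020p − 3060. Dividing through by 255 gives the monic gcd p^2 − 4p − 12.
Cancel p^2 − 4p − 12 from numerator and denominator to get the reduced form.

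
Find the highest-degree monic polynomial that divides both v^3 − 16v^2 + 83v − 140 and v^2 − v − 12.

Repeated division with remainder:
  v^3 − 16v^2 + 83v − 140 = (v − 15)(v^2 − v − 12) + (80v − 320)
  v^2 − v − 12 = ((1/80)v + 3/80)(80v − 320) + (0)
Last nonzero remainder: 80v − 320. Dividing through by 80 gives the monic gcd v − 4.

v − 4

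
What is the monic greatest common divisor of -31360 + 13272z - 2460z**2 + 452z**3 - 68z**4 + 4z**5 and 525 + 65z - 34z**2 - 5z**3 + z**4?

35 - 12z + z**2

Apply the Euclidean algorithm:
  4z**5 - 68z**4 + 452z**3 - 2460z**2 + 13272z - 31360 = (4z - 48)(z**4 - 5z**3 - 34z**2 + 65z + 525) + (348z**3 - 4352z**2 + 14292z - 6160)
  z**4 - 5z**3 - 34z**2 + 65z + 525 = ((1/348)z + 653/30276)(348z**3 - 4352z**2 + 14292z - 6160) + ((142267/7569)z**2 - (569068/2523)z + 4979345/7569)
  348z**3 - 4352z**2 + 14292z - 6160 = ((2634012/142267)z - 1332144/142267)((142267/7569)z**2 - (569068/2523)z + 4979345/7569) + (0)
Last nonzero remainder: (142267/7569)z**2 - (569068/2523)z + 4979345/7569. Dividing through by 142267/7569 gives the monic gcd z**2 - 12z + 35.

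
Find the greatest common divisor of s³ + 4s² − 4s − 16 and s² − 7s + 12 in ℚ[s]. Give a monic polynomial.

Apply the Euclidean algorithm:
  s³ + 4s² − 4s − 16 = (s + 11)(s² − 7s + 12) + (61s − 148)
  s² − 7s + 12 = ((1/61)s − 279/3721)(61s − 148) + (3360/3721)
  61s − 148 = ((226981/3360)s − 137677/840)(3360/3721) + (0)
The last nonzero remainder is the constant 3360/3721, so the polynomials are coprime and gcd = 1.

1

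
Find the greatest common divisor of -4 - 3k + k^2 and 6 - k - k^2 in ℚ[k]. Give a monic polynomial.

Repeated division with remainder:
  k^2 - 3k - 4 = (-1)(-k^2 - k + 6) + (-4k + 2)
  -k^2 - k + 6 = ((1/4)k + 3/8)(-4k + 2) + (21/4)
  -4k + 2 = (-(16/21)k + 8/21)(21/4) + (0)
The last nonzero remainder is the constant 21/4, so the polynomials are coprime and gcd = 1.

1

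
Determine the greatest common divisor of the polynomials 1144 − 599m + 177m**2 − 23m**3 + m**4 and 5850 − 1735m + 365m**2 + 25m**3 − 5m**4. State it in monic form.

13 − 4m + m**2

By polynomial division,
  m**4 − 23m**3 + 177m**2 − 599m + 1144 = (−1/5)(−5m**4 + 25m**3 + 365m**2 − 1735m + 5850) + (−18m**3 + 250m**2 − 946m + 2314)
  −5m**4 + 25m**3 + 365m**2 − 1735m + 5850 = ((5/18)m + 200/81)(−18m**3 + 250m**2 − 946m + 2314) + ((850/81)m**2 − (3400/81)m + 11050/81)
  −18m**3 + 250m**2 − 946m + 2314 = (−(729/425)m + 7209/425)((850/81)m**2 − (3400/81)m + 11050/81) + (0)
Last nonzero remainder: (850/81)m**2 − (3400/81)m + 11050/81. Dividing through by 850/81 gives the monic gcd m**2 − 4m + 13.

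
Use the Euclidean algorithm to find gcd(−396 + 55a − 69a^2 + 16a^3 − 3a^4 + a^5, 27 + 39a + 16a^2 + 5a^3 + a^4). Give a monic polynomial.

9 + a + a^2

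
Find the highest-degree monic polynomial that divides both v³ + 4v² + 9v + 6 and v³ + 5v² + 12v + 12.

v² + 3v + 6

Repeated division with remainder:
  v³ + 4v² + 9v + 6 = (v³ + 5v² + 12v + 12) + (−v² − 3v − 6)
  v³ + 5v² + 12v + 12 = (−v − 2)(−v² − 3v − 6) + (0)
Last nonzero remainder: −v² − 3v − 6. Dividing through by −1 gives the monic gcd v² + 3v + 6.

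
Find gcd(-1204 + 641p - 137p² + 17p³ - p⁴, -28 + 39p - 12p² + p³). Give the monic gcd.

Euclidean algorithm in ℚ[p]:
  -p⁴ + 17p³ - 137p² + 641p - 1204 = (-p + 5)(p³ - 12p² + 39p - 28) + (-38p² + 418p - 1064)
  p³ - 12p² + 39p - 28 = (-(1/38)p + 1/38)(-38p² + 418p - 1064) + (0)
Last nonzero remainder: -38p² + 418p - 1064. Dividing through by -38 gives the monic gcd p² - 11p + 28.

28 - 11p + p²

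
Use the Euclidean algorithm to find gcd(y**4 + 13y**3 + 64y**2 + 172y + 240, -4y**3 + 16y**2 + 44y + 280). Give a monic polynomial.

By polynomial division,
  y**4 + 13y**3 + 64y**2 + 172y + 240 = (-(1/4)y - 17/4)(-4y**3 + 16y**2 + 44y + 280) + (143y**2 + 429y + 1430)
  -4y**3 + 16y**2 + 44y + 280 = (-(4/143)y + 28/143)(143y**2 + 429y + 1430) + (0)
Last nonzero remainder: 143y**2 + 429y + 1430. Dividing through by 143 gives the monic gcd y**2 + 3y + 10.

y**2 + 3y + 10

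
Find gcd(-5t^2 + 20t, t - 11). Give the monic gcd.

1

Apply the Euclidean algorithm:
  -5t^2 + 20t = (-5t - 35)(t - 11) + (-385)
  t - 11 = (-(1/385)t + 1/35)(-385) + (0)
The last nonzero remainder is the constant -385, so the polynomials are coprime and gcd = 1.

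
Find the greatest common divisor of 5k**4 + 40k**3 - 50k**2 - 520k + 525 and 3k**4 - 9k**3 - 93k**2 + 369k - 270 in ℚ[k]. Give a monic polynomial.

Apply the Euclidean algorithm:
  5k**4 + 40k**3 - 50k**2 - 520k + 525 = (5/3)(3k**4 - 9k**3 - 93k**2 + 369k - 270) + (55k**3 + 105k**2 - 1135k + 975)
  3k**4 - 9k**3 - 93k**2 + 369k - 270 = ((3/55)k - 162/605)(55k**3 + 105k**2 - 1135k + 975) + (-(360/121)k**2 + (1440/121)k - 1080/121)
  55k**3 + 105k**2 - 1135k + 975 = (-(1331/72)k - 7865/72)(-(360/121)k**2 + (1440/121)k - 1080/121) + (0)
Last nonzero remainder: -(360/121)k**2 + (1440/121)k - 1080/121. Dividing through by -360/121 gives the monic gcd k**2 - 4k + 3.

k**2 - 4k + 3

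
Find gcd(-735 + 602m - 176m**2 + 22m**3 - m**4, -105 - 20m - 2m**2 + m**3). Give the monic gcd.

-7 + m

Repeated division with remainder:
  -m**4 + 22m**3 - 176m**2 + 602m - 735 = (-m + 20)(m**3 - 2m**2 - 20m - 105) + (-156m**2 + 897m + 1365)
  m**3 - 2m**2 - 20m - 105 = (-(1/156)m - 5/208)(-156m**2 + 897m + 1365) + ((165/16)m - 1155/16)
  -156m**2 + 897m + 1365 = (-(832/55)m - 208/11)((165/16)m - 1155/16) + (0)
Last nonzero remainder: (165/16)m - 1155/16. Dividing through by 165/16 gives the monic gcd m - 7.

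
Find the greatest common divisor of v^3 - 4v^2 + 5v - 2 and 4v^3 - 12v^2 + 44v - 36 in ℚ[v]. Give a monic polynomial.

v - 1

By polynomial division,
  v^3 - 4v^2 + 5v - 2 = (1/4)(4v^3 - 12v^2 + 44v - 36) + (-v^2 - 6v + 7)
  4v^3 - 12v^2 + 44v - 36 = (-4v + 36)(-v^2 - 6v + 7) + (288v - 288)
  -v^2 - 6v + 7 = (-(1/288)v - 7/288)(288v - 288) + (0)
Last nonzero remainder: 288v - 288. Dividing through by 288 gives the monic gcd v - 1.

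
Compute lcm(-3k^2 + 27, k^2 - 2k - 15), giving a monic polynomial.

k^3 - 5k^2 - 9k + 45

Apply the Euclidean algorithm:
  -3k^2 + 27 = (-3)(k^2 - 2k - 15) + (-6k - 18)
  k^2 - 2k - 15 = (-(1/6)k + 5/6)(-6k - 18) + (0)
Last nonzero remainder: -6k - 18. Dividing through by -6 gives the monic gcd k + 3.
Then lcm(f, g) = f·g / gcd(f, g); expanding and making the result monic gives the answer.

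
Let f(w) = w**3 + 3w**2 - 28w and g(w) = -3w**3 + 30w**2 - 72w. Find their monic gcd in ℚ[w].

Apply the Euclidean algorithm:
  w**3 + 3w**2 - 28w = (-1/3)(-3w**3 + 30w**2 - 72w) + (13w**2 - 52w)
  -3w**3 + 30w**2 - 72w = (-(3/13)w + 18/13)(13w**2 - 52w) + (0)
Last nonzero remainder: 13w**2 - 52w. Dividing through by 13 gives the monic gcd w**2 - 4w.

w**2 - 4w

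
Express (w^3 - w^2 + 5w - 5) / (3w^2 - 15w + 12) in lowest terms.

(w^2 + 5)/(3w - 12)

Repeated division with remainder:
  w^3 - w^2 + 5w - 5 = ((1/3)w + 4/3)(3w^2 - 15w + 12) + (21w - 21)
  3w^2 - 15w + 12 = ((1/7)w - 4/7)(21w - 21) + (0)
Last nonzero remainder: 21w - 21. Dividing through by 21 gives the monic gcd w - 1.
Cancel w - 1 from numerator and denominator to get the reduced form.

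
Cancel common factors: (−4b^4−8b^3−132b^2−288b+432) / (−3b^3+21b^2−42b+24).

(4b^3+12b^2+144b+432)/(3b^2−18b+24)

By polynomial division,
  −4b^4−8b^3−132b^2−288b+432 = ((4/3)b+12)(−3b^3+21b^2−42b+24) + (−328b^2+184b+144)
  −3b^3+21b^2−42b+24 = ((3/328)b−99/1681)(−328b^2+184b+144) + (−(54600/1681)b+54600/1681)
  −328b^2+184b+144 = ((68921/6825)b+10086/2275)(−(54600/1681)b+54600/1681) + (0)
Last nonzero remainder: −(54600/1681)b+54600/1681. Dividing through by −54600/1681 gives the monic gcd b−1.
Cancel b−1 from numerator and denominator to get the reduced form.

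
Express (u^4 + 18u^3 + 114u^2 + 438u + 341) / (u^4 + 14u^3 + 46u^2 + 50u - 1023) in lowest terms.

Repeated division with remainder:
  u^4 + 18u^3 + 114u^2 + 438u + 341 = (u^4 + 14u^3 + 46u^2 + 50u - 1023) + (4u^3 + 68u^2 + 388u + 1364)
  u^4 + 14u^3 + 46u^2 + 50u - 1023 = ((1/4)u - 3/4)(4u^3 + 68u^2 + 388u + 1364) + (0)
Last nonzero remainder: 4u^3 + 68u^2 + 388u + 1364. Dividing through by 4 gives the monic gcd u^3 + 17u^2 + 97u + 341.
Cancel u^3 + 17u^2 + 97u + 341 from numerator and denominator to get the reduced form.

(u + 1)/(u - 3)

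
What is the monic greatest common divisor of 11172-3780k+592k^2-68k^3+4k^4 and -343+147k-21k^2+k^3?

49-14k+k^2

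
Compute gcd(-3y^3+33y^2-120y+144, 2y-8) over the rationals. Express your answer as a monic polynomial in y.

Repeated division with remainder:
  -3y^3+33y^2-120y+144 = (-(3/2)y^2+(21/2)y-18)(2y-8) + (0)
Last nonzero remainder: 2y-8. Dividing through by 2 gives the monic gcd y-4.

y-4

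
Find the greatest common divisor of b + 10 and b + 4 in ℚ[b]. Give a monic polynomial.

By polynomial division,
  b + 10 = (b + 4) + (6)
  b + 4 = ((1/6)b + 2/3)(6) + (0)
The last nonzero remainder is the constant 6, so the polynomials are coprime and gcd = 1.

1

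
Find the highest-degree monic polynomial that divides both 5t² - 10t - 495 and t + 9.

t + 9

Euclidean algorithm in ℚ[t]:
  5t² - 10t - 495 = (5t - 55)(t + 9) + (0)
The last nonzero remainder t + 9 is already monic.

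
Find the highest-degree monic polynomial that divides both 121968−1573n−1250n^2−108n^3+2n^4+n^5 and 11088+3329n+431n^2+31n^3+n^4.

1232+233n+22n^2+n^3

Apply the Euclidean algorithm:
  n^5+2n^4−108n^3−1250n^2−1573n+121968 = (n−29)(n^4+31n^3+431n^2+3329n+11088) + (360n^3+7920n^2+83880n+443520)
  n^4+31n^3+431n^2+3329n+11088 = ((1/360)n+1/40)(360n^3+7920n^2+83880n+443520) + (0)
Last nonzero remainder: 360n^3+7920n^2+83880n+443520. Dividing through by 360 gives the monic gcd n^3+22n^2+233n+1232.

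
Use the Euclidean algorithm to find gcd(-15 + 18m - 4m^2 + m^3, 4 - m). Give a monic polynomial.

1

Euclidean algorithm in ℚ[m]:
  m^3 - 4m^2 + 18m - 15 = (-m^2 - 18)(-m + 4) + (57)
  -m + 4 = (-(1/57)m + 4/57)(57) + (0)
The last nonzero remainder is the constant 57, so the polynomials are coprime and gcd = 1.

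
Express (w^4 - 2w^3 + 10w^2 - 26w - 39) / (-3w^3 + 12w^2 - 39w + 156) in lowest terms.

(-w^2 + 2w + 3)/(3w - 12)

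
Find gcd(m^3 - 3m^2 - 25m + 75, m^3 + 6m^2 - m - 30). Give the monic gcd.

Euclidean algorithm in ℚ[m]:
  m^3 - 3m^2 - 25m + 75 = (m^3 + 6m^2 - m - 30) + (-9m^2 - 24m + 105)
  m^3 + 6m^2 - m - 30 = (-(1/9)m - 10/27)(-9m^2 - 24m + 105) + ((16/9)m + 80/9)
  -9m^2 - 24m + 105 = (-(81/16)m + 189/16)((16/9)m + 80/9) + (0)
Last nonzero remainder: (16/9)m + 80/9. Dividing through by 16/9 gives the monic gcd m + 5.

m + 5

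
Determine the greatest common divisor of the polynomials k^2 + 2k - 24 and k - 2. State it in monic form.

Euclidean algorithm in ℚ[k]:
  k^2 + 2k - 24 = (k + 4)(k - 2) + (-16)
  k - 2 = (-(1/16)k + 1/8)(-16) + (0)
The last nonzero remainder is the constant -16, so the polynomials are coprime and gcd = 1.

1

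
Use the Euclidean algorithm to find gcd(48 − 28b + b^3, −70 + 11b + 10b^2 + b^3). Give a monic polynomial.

−2 + b

Repeated division with remainder:
  b^3 − 28b + 48 = (b^3 + 10b^2 + 11b − 70) + (−10b^2 − 39b + 118)
  b^3 + 10b^2 + 11b − 70 = (−(1/10)b − 61/100)(−10b^2 − 39b + 118) + (−(99/100)b + 99/50)
  −10b^2 − 39b + 118 = ((1000/99)b + 5900/99)(−(99/100)b + 99/50) + (0)
Last nonzero remainder: −(99/100)b + 99/50. Dividing through by −99/100 gives the monic gcd b − 2.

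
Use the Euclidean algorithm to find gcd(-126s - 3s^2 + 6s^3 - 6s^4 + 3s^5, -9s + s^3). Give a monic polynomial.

-3s + s^2

By polynomial division,
  3s^5 - 6s^4 + 6s^3 - 3s^2 - 126s = (3s^2 - 6s + 33)(s^3 - 9s) + (-57s^2 + 171s)
  s^3 - 9s = (-(1/57)s - 1/19)(-57s^2 + 171s) + (0)
Last nonzero remainder: -57s^2 + 171s. Dividing through by -57 gives the monic gcd s^2 - 3s.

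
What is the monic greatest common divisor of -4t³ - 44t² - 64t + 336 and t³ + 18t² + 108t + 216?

Apply the Euclidean algorithm:
  -4t³ - 44t² - 64t + 336 = (-4)(t³ + 18t² + 108t + 216) + (28t² + 368t + 1200)
  t³ + 18t² + 108t + 216 = ((1/28)t + 17/98)(28t² + 368t + 1200) + ((64/49)t + 384/49)
  28t² + 368t + 1200 = ((343/16)t + 1225/8)((64/49)t + 384/49) + (0)
Last nonzero remainder: (64/49)t + 384/49. Dividing through by 64/49 gives the monic gcd t + 6.

t + 6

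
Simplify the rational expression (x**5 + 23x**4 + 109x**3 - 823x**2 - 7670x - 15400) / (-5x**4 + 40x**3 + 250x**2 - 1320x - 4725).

By polynomial division,
  x**5 + 23x**4 + 109x**3 - 823x**2 - 7670x - 15400 = (-(1/5)x - 31/5)(-5x**4 + 40x**3 + 250x**2 - 1320x - 4725) + (407x**3 + 463x**2 - 16799x - 44695)
  -5x**4 + 40x**3 + 250x**2 - 1320x - 4725 = (-(5/407)x + 18595/165649)(407x**3 + 463x**2 - 16799x - 44695) + (-(1383200/165649)x**2 + (2766400/165649)x + 48412000/165649)
  407x**3 + 463x**2 - 16799x - 44695 = (-(67419143/1383200)x - 211533773/1383200)(-(1383200/165649)x**2 + (2766400/165649)x + 48412000/165649) + (0)
Last nonzero remainder: -(1383200/165649)x**2 + (2766400/165649)x + 48412000/165649. Dividing through by -1383200/165649 gives the monic gcd x**2 - 2x - 35.
Cancel x**2 - 2x - 35 from numerator and denominator to get the reduced form.

(-x**3 - 25x**2 - 194x - 440)/(5x**2 - 30x - 135)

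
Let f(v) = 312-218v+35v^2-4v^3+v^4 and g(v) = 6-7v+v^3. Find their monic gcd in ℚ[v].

-2+v

By polynomial division,
  v^4-4v^3+35v^2-218v+312 = (v-4)(v^3-7v+6) + (42v^2-252v+336)
  v^3-7v+6 = ((1/42)v+1/7)(42v^2-252v+336) + (21v-42)
  42v^2-252v+336 = (2v-8)(21v-42) + (0)
Last nonzero remainder: 21v-42. Dividing through by 21 gives the monic gcd v-2.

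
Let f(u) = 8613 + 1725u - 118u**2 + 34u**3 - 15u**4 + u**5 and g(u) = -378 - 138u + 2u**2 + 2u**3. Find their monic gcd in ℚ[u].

By polynomial division,
  u**5 - 15u**4 + 34u**3 - 118u**2 + 1725u + 8613 = ((1/2)u**2 - 8u + 119/2)(2u**3 + 2u**2 - 138u - 378) + (-1152u**2 + 6912u + 31104)
  2u**3 + 2u**2 - 138u - 378 = (-(1/576)u - 7/576)(-1152u**2 + 6912u + 31104) + (0)
Last nonzero remainder: -1152u**2 + 6912u + 31104. Dividing through by -1152 gives the monic gcd u**2 - 6u - 27.

-27 - 6u + u**2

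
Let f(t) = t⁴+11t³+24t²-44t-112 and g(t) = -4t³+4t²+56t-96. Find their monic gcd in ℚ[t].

t²+2t-8

Repeated division with remainder:
  t⁴+11t³+24t²-44t-112 = (-(1/4)t-3)(-4t³+4t²+56t-96) + (50t²+100t-400)
  -4t³+4t²+56t-96 = (-(2/25)t+6/25)(50t²+100t-400) + (0)
Last nonzero remainder: 50t²+100t-400. Dividing through by 50 gives the monic gcd t²+2t-8.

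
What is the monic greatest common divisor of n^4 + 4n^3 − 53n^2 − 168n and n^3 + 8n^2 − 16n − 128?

Euclidean algorithm in ℚ[n]:
  n^4 + 4n^3 − 53n^2 − 168n = (n − 4)(n^3 + 8n^2 − 16n − 128) + (−5n^2 − 104n − 512)
  n^3 + 8n^2 − 16n − 128 = (−(1/5)n + 64/25)(−5n^2 − 104n − 512) + ((3696/25)n + 29568/25)
  −5n^2 − 104n − 512 = (−(125/3696)n − 100/231)((3696/25)n + 29568/25) + (0)
Last nonzero remainder: (3696/25)n + 29568/25. Dividing through by 3696/25 gives the monic gcd n + 8.

n + 8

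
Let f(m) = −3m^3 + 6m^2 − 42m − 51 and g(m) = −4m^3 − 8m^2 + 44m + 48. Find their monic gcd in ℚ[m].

m + 1

Repeated division with remainder:
  −3m^3 + 6m^2 − 42m − 51 = (3/4)(−4m^3 − 8m^2 + 44m + 48) + (12m^2 − 75m − 87)
  −4m^3 − 8m^2 + 44m + 48 = (−(1/3)m − 11/4)(12m^2 − 75m − 87) + (−(765/4)m − 765/4)
  12m^2 − 75m − 87 = (−(16/255)m + 116/255)(−(765/4)m − 765/4) + (0)
Last nonzero remainder: −(765/4)m − 765/4. Dividing through by −765/4 gives the monic gcd m + 1.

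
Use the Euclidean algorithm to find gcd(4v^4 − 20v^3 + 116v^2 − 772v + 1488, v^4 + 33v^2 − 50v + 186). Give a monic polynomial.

v^2 + 2v + 31

Euclidean algorithm in ℚ[v]:
  4v^4 − 20v^3 + 116v^2 − 772v + 1488 = (4)(v^4 + 33v^2 − 50v + 186) + (−20v^3 − 16v^2 − 572v + 744)
  v^4 + 33v^2 − 50v + 186 = (−(1/20)v + 1/25)(−20v^3 − 16v^2 − 572v + 744) + ((126/25)v^2 + (252/25)v + 3906/25)
  −20v^3 − 16v^2 − 572v + 744 = (−(250/63)v + 100/21)((126/25)v^2 + (252/25)v + 3906/25) + (0)
Last nonzero remainder: (126/25)v^2 + (252/25)v + 3906/25. Dividing through by 126/25 gives the monic gcd v^2 + 2v + 31.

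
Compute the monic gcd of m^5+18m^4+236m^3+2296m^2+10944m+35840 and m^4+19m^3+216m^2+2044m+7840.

Repeated division with remainder:
  m^5+18m^4+236m^3+2296m^2+10944m+35840 = (m-1)(m^4+19m^3+216m^2+2044m+7840) + (39m^3+468m^2+5148m+43680)
  m^4+19m^3+216m^2+2044m+7840 = ((1/39)m+7/39)(39m^3+468m^2+5148m+43680) + (0)
Last nonzero remainder: 39m^3+468m^2+5148m+43680. Dividing through by 39 gives the monic gcd m^3+12m^2+132m+1120.

m^3+12m^2+132m+1120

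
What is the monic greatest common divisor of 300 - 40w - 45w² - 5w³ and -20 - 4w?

Euclidean algorithm in ℚ[w]:
  -5w³ - 45w² - 40w + 300 = ((5/4)w² + 5w - 15)(-4w - 20) + (0)
Last nonzero remainder: -4w - 20. Dividing through by -4 gives the monic gcd w + 5.

5 + w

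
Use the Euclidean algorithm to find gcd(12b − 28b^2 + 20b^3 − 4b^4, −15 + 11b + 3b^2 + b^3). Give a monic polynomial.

−1 + b

By polynomial division,
  −4b^4 + 20b^3 − 28b^2 + 12b = (−4b + 32)(b^3 + 3b^2 + 11b − 15) + (−80b^2 − 400b + 480)
  b^3 + 3b^2 + 11b − 15 = (−(1/80)b + 1/40)(−80b^2 − 400b + 480) + (27b − 27)
  −80b^2 − 400b + 480 = (−(80/27)b − 160/9)(27b − 27) + (0)
Last nonzero remainder: 27b − 27. Dividing through by 27 gives the monic gcd b − 1.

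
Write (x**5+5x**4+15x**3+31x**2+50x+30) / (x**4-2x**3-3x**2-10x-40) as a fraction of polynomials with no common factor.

(x**3+5x**2+10x+6)/(x**2-2x-8)

Apply the Euclidean algorithm:
  x**5+5x**4+15x**3+31x**2+50x+30 = (x+7)(x**4-2x**3-3x**2-10x-40) + (32x**3+62x**2+160x+310)
  x**4-2x**3-3x**2-10x-40 = ((1/32)x-63/512)(32x**3+62x**2+160x+310) + (-(95/256)x**2-475/256)
  32x**3+62x**2+160x+310 = (-(8192/95)x-15872/95)(-(95/256)x**2-475/256) + (0)
Last nonzero remainder: -(95/256)x**2-475/256. Dividing through by -95/256 gives the monic gcd x**2+5.
Cancel x**2+5 from numerator and denominator to get the reduced form.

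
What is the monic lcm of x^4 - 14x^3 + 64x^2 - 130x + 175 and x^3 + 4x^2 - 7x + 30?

x^5 - 8x^4 - 20x^3 + 254x^2 - 605x + 1050

By polynomial division,
  x^4 - 14x^3 + 64x^2 - 130x + 175 = (x - 18)(x^3 + 4x^2 - 7x + 30) + (143x^2 - 286x + 715)
  x^3 + 4x^2 - 7x + 30 = ((1/143)x + 6/143)(143x^2 - 286x + 715) + (0)
Last nonzero remainder: 143x^2 - 286x + 715. Dividing through by 143 gives the monic gcd x^2 - 2x + 5.
Then lcm(f, g) = f·g / gcd(f, g); expanding and making the result monic gives the answer.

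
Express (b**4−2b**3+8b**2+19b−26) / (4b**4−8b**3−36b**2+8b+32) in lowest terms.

(b**2−3b+13)/(4b**2−12b−16)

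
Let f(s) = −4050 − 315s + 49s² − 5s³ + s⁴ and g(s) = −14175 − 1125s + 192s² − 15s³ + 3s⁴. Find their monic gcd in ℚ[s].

−45 − 4s + s²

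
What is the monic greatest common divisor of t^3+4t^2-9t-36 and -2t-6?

Euclidean algorithm in ℚ[t]:
  t^3+4t^2-9t-36 = (-(1/2)t^2-(1/2)t+6)(-2t-6) + (0)
Last nonzero remainder: -2t-6. Dividing through by -2 gives the monic gcd t+3.

t+3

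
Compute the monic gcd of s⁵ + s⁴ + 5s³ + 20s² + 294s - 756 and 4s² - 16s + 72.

s² - 4s + 18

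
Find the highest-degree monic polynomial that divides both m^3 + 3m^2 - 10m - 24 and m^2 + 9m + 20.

Euclidean algorithm in ℚ[m]:
  m^3 + 3m^2 - 10m - 24 = (m - 6)(m^2 + 9m + 20) + (24m + 96)
  m^2 + 9m + 20 = ((1/24)m + 5/24)(24m + 96) + (0)
Last nonzero remainder: 24m + 96. Dividing through by 24 gives the monic gcd m + 4.

m + 4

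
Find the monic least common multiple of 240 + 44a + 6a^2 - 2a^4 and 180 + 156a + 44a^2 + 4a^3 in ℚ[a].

Apply the Euclidean algorithm:
  -2a^4 + 6a^2 + 44a + 240 = (-(1/2)a + 11/2)(4a^3 + 44a^2 + 156a + 180) + (-158a^2 - 724a - 750)
  4a^3 + 44a^2 + 156a + 180 = (-(2/79)a - 1014/6241)(-158a^2 - 724a - 750) + ((120960/6241)a + 362880/6241)
  -158a^2 - 724a - 750 = (-(493039/60480)a - 156025/12096)((120960/6241)a + 362880/6241) + (0)
Last nonzero remainder: (120960/6241)a + 362880/6241. Dividing through by 120960/6241 gives the monic gcd a + 3.
Then lcm(f, g) = f·g / gcd(f, g); expanding and making the result monic gives the answer.

-1800 - 1290a - 341a^2 - 46a^3 + 12a^4 + 8a^5 + a^6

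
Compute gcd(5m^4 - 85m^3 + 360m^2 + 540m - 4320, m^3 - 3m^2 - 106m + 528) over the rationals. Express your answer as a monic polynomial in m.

Euclidean algorithm in ℚ[m]:
  5m^4 - 85m^3 + 360m^2 + 540m - 4320 = (5m - 70)(m^3 - 3m^2 - 106m + 528) + (680m^2 - 9520m + 32640)
  m^3 - 3m^2 - 106m + 528 = ((1/680)m + 11/680)(680m^2 - 9520m + 32640) + (0)
Last nonzero remainder: 680m^2 - 9520m + 32640. Dividing through by 680 gives the monic gcd m^2 - 14m + 48.

m^2 - 14m + 48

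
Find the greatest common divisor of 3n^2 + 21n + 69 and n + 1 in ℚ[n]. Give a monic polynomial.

By polynomial division,
  3n^2 + 21n + 69 = (3n + 18)(n + 1) + (51)
  n + 1 = ((1/51)n + 1/51)(51) + (0)
The last nonzero remainder is the constant 51, so the polynomials are coprime and gcd = 1.

1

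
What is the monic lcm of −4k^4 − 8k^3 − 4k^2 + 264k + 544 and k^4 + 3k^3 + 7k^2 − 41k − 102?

Repeated division with remainder:
  −4k^4 − 8k^3 − 4k^2 + 264k + 544 = (−4)(k^4 + 3k^3 + 7k^2 − 41k − 102) + (4k^3 + 24k^2 + 100k + 136)
  k^4 + 3k^3 + 7k^2 − 41k − 102 = ((1/4)k − 3/4)(4k^3 + 24k^2 + 100k + 136) + (0)
Last nonzero remainder: 4k^3 + 24k^2 + 100k + 136. Dividing through by 4 gives the monic gcd k^3 + 6k^2 + 25k + 34.
Then lcm(f, g) = f·g / gcd(f, g); expanding and making the result monic gives the answer.

k^5 − k^4 − 5k^3 − 69k^2 + 62k + 408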